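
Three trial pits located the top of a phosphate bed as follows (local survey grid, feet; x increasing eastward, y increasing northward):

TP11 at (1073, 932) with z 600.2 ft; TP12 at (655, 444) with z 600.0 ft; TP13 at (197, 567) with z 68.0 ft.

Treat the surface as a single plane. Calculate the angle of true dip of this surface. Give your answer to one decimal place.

Two edge vectors: TP11→TP12 = (-418, -488, -0.2), TP11→TP13 = (-876, -365, -532.2).
Normal n = (TP11→TP12) × (TP11→TP13) = (259640.6, -222284.4, -274918).
So ∂z/∂x = −n_x/n_z = 0.94443 and ∂z/∂y = −n_y/n_z = −0.80855.
Gradient magnitude |∇z| = √(a² + b²) = √(0.89195 + 0.65375) = 1.24326.
True dip = arctan(1.24326) = 51.2°, dipping toward NW (azimuth ≈ 311°).

51.2°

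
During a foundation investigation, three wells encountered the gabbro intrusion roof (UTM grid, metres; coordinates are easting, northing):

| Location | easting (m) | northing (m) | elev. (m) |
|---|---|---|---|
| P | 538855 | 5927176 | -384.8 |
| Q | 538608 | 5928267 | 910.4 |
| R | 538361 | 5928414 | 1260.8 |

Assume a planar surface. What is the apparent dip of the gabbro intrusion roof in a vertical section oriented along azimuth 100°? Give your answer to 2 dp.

Two edge vectors: P→Q = (-247, 1091, 1295.2), P→R = (-494, 1238, 1645.6).
Normal n = (P→Q) × (P→R) = (191892, -233365.6, 233168).
So ∂z/∂easting = −n_x/n_z = −0.82298 and ∂z/∂northing = −n_y/n_z = 1.00085.
Unit vector along 100° is (sin 100°, cos 100°) = (0.9848, -0.1736).
Slope in that direction = a·(0.9848) + b·(-0.1736) = −0.98427.
Apparent dip = arctan|0.98427| = 44.55° (true dip is 52.3°, so apparent ≤ true as expected).

44.55°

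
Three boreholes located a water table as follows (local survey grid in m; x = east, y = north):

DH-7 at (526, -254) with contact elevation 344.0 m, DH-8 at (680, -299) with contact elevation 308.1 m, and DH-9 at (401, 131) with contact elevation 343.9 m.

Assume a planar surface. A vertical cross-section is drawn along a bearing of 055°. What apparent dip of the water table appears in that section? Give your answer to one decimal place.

Let the plane be z = a·x + b·y + c.
DH-8−DH-7: 154a − 45b = −35.9;  DH-9−DH-7: −125a + 385b = −0.1.
Solving gives a = −0.25764, b = −0.08391.
Unit vector along 055° is (sin 55°, cos 55°) = (0.8192, 0.5736).
Slope in that direction = a·(0.8192) + b·(0.5736) = −0.25917.
Apparent dip = arctan|0.25917| = 14.5° (true dip is 15.2°, so apparent ≤ true as expected).

14.5°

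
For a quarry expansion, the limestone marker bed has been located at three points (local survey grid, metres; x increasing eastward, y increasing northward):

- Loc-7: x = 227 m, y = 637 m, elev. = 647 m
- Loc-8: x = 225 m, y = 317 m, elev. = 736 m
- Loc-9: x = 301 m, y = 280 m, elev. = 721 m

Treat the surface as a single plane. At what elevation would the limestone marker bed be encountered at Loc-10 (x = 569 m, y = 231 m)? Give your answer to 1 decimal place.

645.6 m

Two edge vectors: Loc-7→Loc-8 = (-2, -320, 89), Loc-7→Loc-9 = (74, -357, 74).
Normal n = (Loc-7→Loc-8) × (Loc-7→Loc-9) = (8093, 6734, 24394).
So ∂z/∂x = −n_x/n_z = −0.33176 and ∂z/∂y = −n_y/n_z = −0.27605.
Intercept c from Loc-7: 647 + 75.31 + 175.84 = 898.15.
At (569, 231): z = −188.8 − 63.8 + 898.15 = 645.6 m.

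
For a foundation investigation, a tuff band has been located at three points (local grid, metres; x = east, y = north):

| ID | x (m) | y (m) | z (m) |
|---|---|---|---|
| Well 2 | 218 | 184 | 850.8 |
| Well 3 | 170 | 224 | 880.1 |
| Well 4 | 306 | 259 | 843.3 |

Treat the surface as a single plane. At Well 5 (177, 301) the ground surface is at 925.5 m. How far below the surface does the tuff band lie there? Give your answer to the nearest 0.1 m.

Two edge vectors: Well 2→Well 3 = (-48, 40, 29.3), Well 2→Well 4 = (88, 75, -7.5).
Normal n = (Well 2→Well 3) × (Well 2→Well 4) = (-2497.5, 2218.4, -7120).
So ∂z/∂x = −n_x/n_z = −0.35077 and ∂z/∂y = −n_y/n_z = 0.31157.
Intercept c from Well 2: 850.8 + 76.47 − 57.33 = 869.94.
At (177, 301): z_contact = −62.09 + 93.78 + 869.94 = 901.64 m.
Depth below ground = 925.5 − 901.64 = 23.9 m.

23.9 m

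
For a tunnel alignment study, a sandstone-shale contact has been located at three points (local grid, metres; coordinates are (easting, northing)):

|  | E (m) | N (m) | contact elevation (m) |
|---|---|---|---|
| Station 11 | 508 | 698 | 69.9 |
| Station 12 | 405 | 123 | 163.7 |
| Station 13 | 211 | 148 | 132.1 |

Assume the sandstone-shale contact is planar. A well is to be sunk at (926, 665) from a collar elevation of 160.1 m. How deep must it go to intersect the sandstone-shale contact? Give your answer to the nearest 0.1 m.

26.0 m

Let the plane be z = a·E + b·N + c.
Station 12−Station 11: −103a − 575b = 93.8;  Station 13−Station 11: −297a − 550b = 62.2.
Solving gives a = 0.13866, b = −0.18797.
Then c = 69.9 − a·508 − b·698 = 130.66.
At (926, 665): z_contact = 128.40 − 125.00 + 130.66 = 134.06 m.
Depth below ground = 160.1 − 134.06 = 26.0 m.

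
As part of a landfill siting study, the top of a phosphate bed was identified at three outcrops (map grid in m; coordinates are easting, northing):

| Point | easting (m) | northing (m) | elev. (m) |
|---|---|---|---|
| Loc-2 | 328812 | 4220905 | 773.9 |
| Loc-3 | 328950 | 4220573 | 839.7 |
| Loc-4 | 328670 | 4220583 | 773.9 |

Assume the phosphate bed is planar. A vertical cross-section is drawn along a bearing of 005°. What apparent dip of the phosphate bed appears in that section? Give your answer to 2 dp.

Let the plane be z = a·easting + b·northing + c.
Loc-3−Loc-2: 138a − 332b = 65.8;  Loc-4−Loc-2: −142a − 322b = 0.
Solving gives a = 0.23136, b = −0.10203.
Unit vector along 005° is (sin 5°, cos 5°) = (0.0872, 0.9962).
Slope in that direction = a·(0.0872) + b·(0.9962) = −0.08147.
Apparent dip = arctan|0.08147| = 4.66° (true dip is 14.2°, so apparent ≤ true as expected).

4.66°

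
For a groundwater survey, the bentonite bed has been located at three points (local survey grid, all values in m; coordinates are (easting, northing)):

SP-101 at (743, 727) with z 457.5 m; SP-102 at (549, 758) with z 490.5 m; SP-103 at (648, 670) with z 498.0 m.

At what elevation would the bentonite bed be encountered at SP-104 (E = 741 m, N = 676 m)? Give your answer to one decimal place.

475.1 m

Two edge vectors: SP-101→SP-102 = (-194, 31, 33), SP-101→SP-103 = (-95, -57, 40.5).
Normal n = (SP-101→SP-102) × (SP-101→SP-103) = (3136.5, 4722, 14003).
So ∂z/∂E = −n_x/n_z = −0.22399 and ∂z/∂N = −n_y/n_z = −0.33721.
Intercept c from SP-101: 457.5 + 166.42 + 245.15 = 869.08.
At (741, 676): z = −166.0 − 228.0 + 869.08 = 475.1 m.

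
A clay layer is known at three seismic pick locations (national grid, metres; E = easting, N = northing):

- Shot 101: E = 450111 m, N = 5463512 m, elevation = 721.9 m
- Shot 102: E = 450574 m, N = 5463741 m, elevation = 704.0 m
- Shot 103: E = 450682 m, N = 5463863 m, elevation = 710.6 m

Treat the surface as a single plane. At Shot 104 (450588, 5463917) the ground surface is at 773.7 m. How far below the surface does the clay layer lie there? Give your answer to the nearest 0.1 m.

43.7 m

Let the plane be z = a·E + b·N + c.
Shot 102−Shot 101: 463a + 229b = −17.9;  Shot 103−Shot 101: 571a + 351b = −11.3.
Solving gives a = −0.116369591, b = 0.157114064.
Then c = 721.9 − a·450111 − b·5463512 = −805293.44.
At (450588, 5463917): z_contact = −52434.74 + 858458.21 − 805293.44 = 730.02 m.
Depth below ground = 773.7 − 730.02 = 43.7 m.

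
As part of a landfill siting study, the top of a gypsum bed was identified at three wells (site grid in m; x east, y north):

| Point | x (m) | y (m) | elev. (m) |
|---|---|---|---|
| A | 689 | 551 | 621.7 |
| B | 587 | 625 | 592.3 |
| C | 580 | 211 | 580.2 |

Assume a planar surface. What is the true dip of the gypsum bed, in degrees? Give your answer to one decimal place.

17.0°

Two edge vectors: A→B = (-102, 74, -29.4), A→C = (-109, -340, -41.5).
Normal n = (A→B) × (A→C) = (-13067, -1028.4, 42746).
So ∂z/∂x = −n_x/n_z = 0.30569 and ∂z/∂y = −n_y/n_z = 0.02406.
Gradient magnitude |∇z| = √(a² + b²) = √(0.09345 + 0.00058) = 0.30663.
True dip = arctan(0.30663) = 17.0°, dipping toward W (azimuth ≈ 265°).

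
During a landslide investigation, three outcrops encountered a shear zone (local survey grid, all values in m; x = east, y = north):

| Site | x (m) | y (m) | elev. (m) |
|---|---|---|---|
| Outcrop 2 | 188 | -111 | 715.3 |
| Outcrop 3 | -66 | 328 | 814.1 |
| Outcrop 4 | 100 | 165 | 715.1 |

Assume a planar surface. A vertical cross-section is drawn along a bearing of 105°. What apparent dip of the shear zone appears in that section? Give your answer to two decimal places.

Two edge vectors: Outcrop 2→Outcrop 3 = (-254, 439, 98.8), Outcrop 2→Outcrop 4 = (-88, 276, -0.2).
Normal n = (Outcrop 2→Outcrop 3) × (Outcrop 2→Outcrop 4) = (-27356.6, -8745.2, -31472).
So ∂z/∂x = −n_x/n_z = −0.86924 and ∂z/∂y = −n_y/n_z = −0.27787.
Unit vector along 105° is (sin 105°, cos 105°) = (0.9659, -0.2588).
Slope in that direction = a·(0.9659) + b·(-0.2588) = −0.76770.
Apparent dip = arctan|0.76770| = 37.51° (true dip is 42.4°, so apparent ≤ true as expected).

37.51°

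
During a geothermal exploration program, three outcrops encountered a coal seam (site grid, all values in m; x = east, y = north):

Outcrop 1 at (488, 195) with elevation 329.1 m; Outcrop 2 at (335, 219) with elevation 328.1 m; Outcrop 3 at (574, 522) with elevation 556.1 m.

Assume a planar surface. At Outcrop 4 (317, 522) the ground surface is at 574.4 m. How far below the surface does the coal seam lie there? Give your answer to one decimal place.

Let the plane be z = a·x + b·y + c.
Outcrop 2−Outcrop 1: −153a + 24b = −1;  Outcrop 3−Outcrop 1: 86a + 327b = 227.
Solving gives a = 0.11086, b = 0.66504.
Then c = 329.1 − a·488 − b·195 = 145.32.
At (317, 522): z_contact = 35.14 + 347.15 + 145.32 = 527.61 m.
Depth below ground = 574.4 − 527.61 = 46.8 m.

46.8 m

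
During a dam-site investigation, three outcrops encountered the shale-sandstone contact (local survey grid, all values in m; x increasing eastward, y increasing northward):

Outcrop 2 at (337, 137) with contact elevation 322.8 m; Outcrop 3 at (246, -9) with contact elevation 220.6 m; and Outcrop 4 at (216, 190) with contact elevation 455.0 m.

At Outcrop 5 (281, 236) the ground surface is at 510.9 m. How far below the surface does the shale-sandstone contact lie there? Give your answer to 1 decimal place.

Let the plane be z = a·x + b·y + c.
Outcrop 3−Outcrop 2: −91a − 146b = −102.2;  Outcrop 4−Outcrop 2: −121a + 53b = 132.2.
Solving gives a = −0.61740, b = 1.08481.
Then c = 322.8 − a·337 − b·137 = 382.24.
At (281, 236): z_contact = −173.49 + 256.02 + 382.24 = 464.77 m.
Depth below ground = 510.9 − 464.77 = 46.1 m.

46.1 m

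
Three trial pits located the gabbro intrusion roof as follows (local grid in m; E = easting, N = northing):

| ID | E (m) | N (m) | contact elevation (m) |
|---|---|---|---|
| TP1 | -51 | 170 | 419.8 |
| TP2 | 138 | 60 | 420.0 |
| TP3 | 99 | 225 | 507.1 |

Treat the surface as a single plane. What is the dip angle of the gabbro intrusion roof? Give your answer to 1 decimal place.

Two edge vectors: TP1→TP2 = (189, -110, 0.2), TP1→TP3 = (150, 55, 87.3).
Normal n = (TP1→TP2) × (TP1→TP3) = (-9614, -16469.7, 26895).
So ∂z/∂E = −n_x/n_z = 0.35746 and ∂z/∂N = −n_y/n_z = 0.61237.
Gradient magnitude |∇z| = √(a² + b²) = √(0.12778 + 0.37500) = 0.70907.
True dip = arctan(0.70907) = 35.3°, dipping toward SSW (azimuth ≈ 210°).

35.3°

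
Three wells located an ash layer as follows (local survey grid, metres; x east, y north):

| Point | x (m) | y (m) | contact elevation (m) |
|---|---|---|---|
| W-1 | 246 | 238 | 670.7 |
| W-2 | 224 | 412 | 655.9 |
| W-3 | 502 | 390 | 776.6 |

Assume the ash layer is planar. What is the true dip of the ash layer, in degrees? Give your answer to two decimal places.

Two edge vectors: W-1→W-2 = (-22, 174, -14.8), W-1→W-3 = (256, 152, 105.9).
Normal n = (W-1→W-2) × (W-1→W-3) = (20676.2, -1459, -47888).
So ∂z/∂x = −n_x/n_z = 0.43176 and ∂z/∂y = −n_y/n_z = −0.03047.
Gradient magnitude |∇z| = √(a² + b²) = √(0.18642 + 0.00093) = 0.43284.
True dip = arctan(0.43284) = 23.40°, dipping toward W (azimuth ≈ 274°).

23.40°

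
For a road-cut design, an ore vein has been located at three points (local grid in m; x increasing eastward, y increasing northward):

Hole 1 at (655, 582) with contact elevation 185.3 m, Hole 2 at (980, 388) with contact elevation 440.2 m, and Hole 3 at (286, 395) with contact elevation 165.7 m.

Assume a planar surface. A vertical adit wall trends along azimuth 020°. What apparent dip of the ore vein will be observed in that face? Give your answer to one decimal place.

26.1°

Two edge vectors: Hole 1→Hole 2 = (325, -194, 254.9), Hole 1→Hole 3 = (-369, -187, -19.6).
Normal n = (Hole 1→Hole 2) × (Hole 1→Hole 3) = (51468.7, -87688.1, -132361).
So ∂z/∂x = −n_x/n_z = 0.38885 and ∂z/∂y = −n_y/n_z = −0.66249.
Unit vector along 020° is (sin 20°, cos 20°) = (0.3420, 0.9397).
Slope in that direction = a·(0.3420) + b·(0.9397) = −0.48954.
Apparent dip = arctan|0.48954| = 26.1° (true dip is 37.5°, so apparent ≤ true as expected).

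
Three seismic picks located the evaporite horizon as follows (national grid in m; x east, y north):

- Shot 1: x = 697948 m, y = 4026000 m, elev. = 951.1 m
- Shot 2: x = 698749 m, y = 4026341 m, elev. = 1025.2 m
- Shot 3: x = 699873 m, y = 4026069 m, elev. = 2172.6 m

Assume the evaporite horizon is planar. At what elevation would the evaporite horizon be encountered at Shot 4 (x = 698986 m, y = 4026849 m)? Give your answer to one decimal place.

Let the plane be z = a·x + b·y + c.
Shot 2−Shot 1: 801a + 341b = 74.1;  Shot 3−Shot 1: 1925a + 69b = 1221.5.
Solving gives a = 0.684379096, b = −1.390286382.
Then c = 951.1 − a·697948 − b·4026000 = 5120583.05.
At (698986, 4026849): z = 478371.4 − 5598473.3 + 5120583.05 = 481.1 m.

481.1 m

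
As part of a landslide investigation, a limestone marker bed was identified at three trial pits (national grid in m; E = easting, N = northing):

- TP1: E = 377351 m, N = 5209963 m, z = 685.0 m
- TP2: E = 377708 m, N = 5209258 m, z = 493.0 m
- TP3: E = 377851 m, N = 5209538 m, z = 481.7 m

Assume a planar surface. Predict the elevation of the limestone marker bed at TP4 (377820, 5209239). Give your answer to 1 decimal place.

Two edge vectors: TP1→TP2 = (357, -705, -192), TP1→TP3 = (500, -425, -203.3).
Normal n = (TP1→TP2) × (TP1→TP3) = (61726.5, -23421.9, 200775).
So ∂z/∂E = −n_x/n_z = −0.307441165 and ∂z/∂N = −n_y/n_z = 0.116657452.
Intercept c from TP1: 685 + 116013.23 − 607781.01 = −491082.78.
At (377820, 5209239): z = −116157.4 + 607696.6 − 491082.78 = 456.4 m.

456.4 m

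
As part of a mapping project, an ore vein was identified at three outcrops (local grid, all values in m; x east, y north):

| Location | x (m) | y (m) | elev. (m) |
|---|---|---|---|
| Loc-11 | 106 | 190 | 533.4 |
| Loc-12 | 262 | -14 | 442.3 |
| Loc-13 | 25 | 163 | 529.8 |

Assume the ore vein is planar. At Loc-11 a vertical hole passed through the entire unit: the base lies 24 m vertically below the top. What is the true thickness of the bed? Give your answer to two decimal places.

22.35 m

Let the plane be z = a·x + b·y + c.
Loc-12−Loc-11: 156a − 204b = −91.1;  Loc-13−Loc-11: −81a − 27b = −3.6.
Solving gives a = −0.08320, b = 0.38294.
|∇z| = √(a²+b²) = 0.39188, so dip δ = arctan(0.39188) = 21.40°.
True thickness = vertical thickness × cos δ = 24 × cos 21.40° = 22.35 m.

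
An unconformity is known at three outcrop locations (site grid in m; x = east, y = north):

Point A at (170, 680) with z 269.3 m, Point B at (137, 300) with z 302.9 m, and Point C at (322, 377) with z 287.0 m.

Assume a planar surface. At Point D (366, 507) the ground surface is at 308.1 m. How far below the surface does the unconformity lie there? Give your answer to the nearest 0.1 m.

Two edge vectors: Point A→Point B = (-33, -380, 33.6), Point A→Point C = (152, -303, 17.7).
Normal n = (Point A→Point B) × (Point A→Point C) = (3454.8, 5691.3, 67759).
So ∂z/∂x = −n_x/n_z = −0.05099 and ∂z/∂y = −n_y/n_z = −0.08399.
Intercept c from Point A: 269.3 + 8.67 + 57.12 = 335.08.
At (366, 507): z_contact = −18.66 − 42.58 + 335.08 = 273.84 m.
Depth below ground = 308.1 − 273.84 = 34.3 m.

34.3 m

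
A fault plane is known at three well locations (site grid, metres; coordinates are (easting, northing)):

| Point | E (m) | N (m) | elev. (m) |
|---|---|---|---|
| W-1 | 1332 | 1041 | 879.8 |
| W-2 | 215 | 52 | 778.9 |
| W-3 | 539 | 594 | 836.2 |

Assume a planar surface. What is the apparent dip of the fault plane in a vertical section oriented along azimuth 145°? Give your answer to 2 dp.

Let the plane be z = a·E + b·N + c.
W-2−W-1: −1117a − 989b = −100.9;  W-3−W-1: −793a − 447b = −43.6.
Solving gives a = −0.00695, b = 0.10988.
Unit vector along 145° is (sin 145°, cos 145°) = (0.5736, -0.8192).
Slope in that direction = a·(0.5736) + b·(-0.8192) = −0.09399.
Apparent dip = arctan|0.09399| = 5.37° (true dip is 6.3°, so apparent ≤ true as expected).

5.37°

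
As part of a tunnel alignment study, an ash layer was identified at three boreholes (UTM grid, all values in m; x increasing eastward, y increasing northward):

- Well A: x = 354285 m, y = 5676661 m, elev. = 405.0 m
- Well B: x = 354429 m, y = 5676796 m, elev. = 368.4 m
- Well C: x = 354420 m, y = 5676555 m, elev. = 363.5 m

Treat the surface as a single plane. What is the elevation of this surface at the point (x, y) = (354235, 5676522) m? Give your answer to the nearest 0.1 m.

Two edge vectors: Well A→Well B = (144, 135, -36.6), Well A→Well C = (135, -106, -41.5).
Normal n = (Well A→Well B) × (Well A→Well C) = (-9482.1, 1035, -33489).
So ∂z/∂x = −n_x/n_z = −0.283140733 and ∂z/∂y = −n_y/n_z = 0.030905671.
Intercept c from Well A: 405 + 100312.51 − 175441.01 = −74723.50.
At (354235, 5676522): z = −100298.4 + 175436.7 − 74723.50 = 414.9 m.

414.9 m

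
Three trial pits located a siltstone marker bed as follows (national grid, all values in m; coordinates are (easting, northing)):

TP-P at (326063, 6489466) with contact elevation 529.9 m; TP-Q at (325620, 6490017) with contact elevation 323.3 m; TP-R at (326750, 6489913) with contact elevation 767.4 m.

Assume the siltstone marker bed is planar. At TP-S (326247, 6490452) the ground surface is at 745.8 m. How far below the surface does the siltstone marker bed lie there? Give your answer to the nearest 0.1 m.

Let the plane be z = a·E + b·N + c.
TP-Q−TP-P: −443a + 551b = −206.6;  TP-R−TP-P: 687a + 447b = 237.5.
Solving gives a = 0.387147000, b = −0.063691250.
Then c = 529.9 − a·326063 − b·6489466 = 287617.79.
At (326247, 6490452): z_contact = 126305.55 − 413385.00 + 287617.79 = 538.34 m.
Depth below ground = 745.8 − 538.34 = 207.5 m.

207.5 m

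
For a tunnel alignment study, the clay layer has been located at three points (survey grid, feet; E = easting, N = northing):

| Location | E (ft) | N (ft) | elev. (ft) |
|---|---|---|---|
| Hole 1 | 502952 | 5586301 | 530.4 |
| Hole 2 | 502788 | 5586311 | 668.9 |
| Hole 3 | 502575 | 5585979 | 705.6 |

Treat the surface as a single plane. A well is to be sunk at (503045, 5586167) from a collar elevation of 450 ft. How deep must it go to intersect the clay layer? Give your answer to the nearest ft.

Two edge vectors: Hole 1→Hole 2 = (-164, 10, 138.5), Hole 1→Hole 3 = (-377, -322, 175.2).
Normal n = (Hole 1→Hole 2) × (Hole 1→Hole 3) = (46349, -23481.7, 56578).
So ∂z/∂E = −n_x/n_z = −0.81920534 and ∂z/∂N = −n_y/n_z = 0.41503234.
Intercept c from Hole 1: 530.4 + 412020.97 − 2318495.60 = −1905944.24.
At (503045, 5586167): z_contact = −412097.2 + 2318440.0 − 1905944.24 = 398.6 ft.
Depth below ground = 450 − 398.6 = 51 ft.

51 ft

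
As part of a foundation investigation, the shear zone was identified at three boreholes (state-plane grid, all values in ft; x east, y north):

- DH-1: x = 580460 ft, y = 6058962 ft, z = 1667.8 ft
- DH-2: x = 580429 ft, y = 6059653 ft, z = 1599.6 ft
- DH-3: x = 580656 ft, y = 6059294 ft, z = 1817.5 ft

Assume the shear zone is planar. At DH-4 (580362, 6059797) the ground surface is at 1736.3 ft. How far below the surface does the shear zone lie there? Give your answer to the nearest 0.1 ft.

203.3 ft

Let the plane be z = a·x + b·y + c.
DH-2−DH-1: −31a + 691b = −68.2;  DH-3−DH-1: 196a + 332b = 149.7.
Solving gives a = 0.865208471, b = −0.059882109.
Then c = 1667.8 − a·580460 − b·6058962 = −137727.69.
At (580362, 6059797): z_contact = 502134.12 − 362873.43 − 137727.69 = 1533.01 ft.
Depth below ground = 1736.3 − 1533.01 = 203.3 ft.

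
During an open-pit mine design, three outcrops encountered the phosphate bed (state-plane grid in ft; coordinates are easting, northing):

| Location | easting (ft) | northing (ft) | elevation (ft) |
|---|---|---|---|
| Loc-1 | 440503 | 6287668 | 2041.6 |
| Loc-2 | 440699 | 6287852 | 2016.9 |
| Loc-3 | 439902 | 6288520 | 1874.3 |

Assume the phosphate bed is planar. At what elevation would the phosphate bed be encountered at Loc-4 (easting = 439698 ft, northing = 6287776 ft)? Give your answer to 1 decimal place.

1994.8 ft

Let the plane be z = a·easting + b·northing + c.
Loc-2−Loc-1: 196a + 184b = −24.7;  Loc-3−Loc-1: −601a + 852b = −167.3.
Solving gives a = 0.035085166, b = −0.171612459.
Then c = 2041.6 − a·440503 − b·6287668 = 1065628.65.
At (439698, 6287776): z = 15426.9 − 1079060.7 + 1065628.65 = 1994.8 ft.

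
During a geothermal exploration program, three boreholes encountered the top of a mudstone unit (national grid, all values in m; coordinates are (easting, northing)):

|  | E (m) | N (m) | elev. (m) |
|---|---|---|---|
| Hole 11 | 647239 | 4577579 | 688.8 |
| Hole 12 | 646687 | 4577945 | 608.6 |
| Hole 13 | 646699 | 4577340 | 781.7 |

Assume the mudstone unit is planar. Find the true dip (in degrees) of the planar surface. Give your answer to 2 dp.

Let the plane be z = a·E + b·N + c.
Hole 12−Hole 11: −552a + 366b = −80.2;  Hole 13−Hole 11: −540a − 239b = 92.9.
Solving gives a = −0.04501, b = −0.28701.
Gradient magnitude |∇z| = √(a² + b²) = √(0.00203 + 0.08237) = 0.29052.
True dip = arctan(0.29052) = 16.20°, dipping toward N (azimuth ≈ 009°).

16.20°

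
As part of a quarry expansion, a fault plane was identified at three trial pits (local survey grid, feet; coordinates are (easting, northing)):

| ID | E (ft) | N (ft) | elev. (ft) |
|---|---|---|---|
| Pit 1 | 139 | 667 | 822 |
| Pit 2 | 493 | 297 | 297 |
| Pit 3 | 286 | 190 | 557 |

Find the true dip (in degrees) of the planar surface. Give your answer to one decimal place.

Let the plane be z = a·E + b·N + c.
Pit 2−Pit 1: 354a − 370b = −525;  Pit 3−Pit 1: 147a − 477b = −265.
Solving gives a = −1.33116, b = 0.14532.
Gradient magnitude |∇z| = √(a² + b²) = √(1.77198 + 0.02112) = 1.33907.
True dip = arctan(1.33907) = 53.2°, dipping toward E (azimuth ≈ 096°).

53.2°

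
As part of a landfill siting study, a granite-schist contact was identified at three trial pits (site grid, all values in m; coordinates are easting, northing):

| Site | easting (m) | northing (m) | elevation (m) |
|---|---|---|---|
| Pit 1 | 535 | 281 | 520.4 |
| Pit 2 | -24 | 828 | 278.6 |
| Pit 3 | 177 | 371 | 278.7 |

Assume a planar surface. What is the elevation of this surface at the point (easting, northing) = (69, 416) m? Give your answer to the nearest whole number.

Let the plane be z = a·easting + b·northing + c.
Pit 2−Pit 1: −559a + 547b = −241.8;  Pit 3−Pit 1: −358a + 90b = −241.7.
Solving gives a = 0.75901, b = 0.33361.
Then c = 520.4 − a·535 − b·281 = 20.59.
At (69, 416): z = 52.4 + 138.8 + 20.59 = 211.7 m.

212 m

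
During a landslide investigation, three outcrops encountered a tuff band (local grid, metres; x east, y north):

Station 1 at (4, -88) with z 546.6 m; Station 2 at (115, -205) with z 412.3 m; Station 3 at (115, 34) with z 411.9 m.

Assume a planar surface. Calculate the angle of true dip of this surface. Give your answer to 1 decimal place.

Two edge vectors: Station 1→Station 2 = (111, -117, -134.3), Station 1→Station 3 = (111, 122, -134.7).
Normal n = (Station 1→Station 2) × (Station 1→Station 3) = (32144.5, 44.4, 26529).
So ∂z/∂x = −n_x/n_z = −1.21167 and ∂z/∂y = −n_y/n_z = −0.00167.
Gradient magnitude |∇z| = √(a² + b²) = √(1.46815 + 0.00000) = 1.21168.
True dip = arctan(1.21168) = 50.5°, dipping toward E (azimuth ≈ 090°).

50.5°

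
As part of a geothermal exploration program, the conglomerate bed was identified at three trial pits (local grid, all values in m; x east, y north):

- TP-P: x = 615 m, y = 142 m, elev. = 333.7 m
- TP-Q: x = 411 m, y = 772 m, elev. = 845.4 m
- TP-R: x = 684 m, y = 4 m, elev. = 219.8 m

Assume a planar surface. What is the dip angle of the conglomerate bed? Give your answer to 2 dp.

Two edge vectors: TP-P→TP-Q = (-204, 630, 511.7), TP-P→TP-R = (69, -138, -113.9).
Normal n = (TP-P→TP-Q) × (TP-P→TP-R) = (-1142.4, 12071.7, -15318).
So ∂z/∂x = −n_x/n_z = −0.07458 and ∂z/∂y = −n_y/n_z = 0.78807.
Gradient magnitude |∇z| = √(a² + b²) = √(0.00556 + 0.62106) = 0.79159.
True dip = arctan(0.79159) = 38.36°, dipping toward S (azimuth ≈ 175°).

38.36°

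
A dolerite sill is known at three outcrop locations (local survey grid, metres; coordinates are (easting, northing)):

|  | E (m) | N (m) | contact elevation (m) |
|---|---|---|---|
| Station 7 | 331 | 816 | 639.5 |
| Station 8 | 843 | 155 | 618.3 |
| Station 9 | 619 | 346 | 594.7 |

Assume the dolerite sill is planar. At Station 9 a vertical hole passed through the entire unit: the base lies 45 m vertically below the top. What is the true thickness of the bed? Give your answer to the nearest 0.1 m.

Two edge vectors: Station 7→Station 8 = (512, -661, -21.2), Station 7→Station 9 = (288, -470, -44.8).
Normal n = (Station 7→Station 8) × (Station 7→Station 9) = (19648.8, 16832, -50272).
So ∂z/∂E = −n_x/n_z = 0.39085 and ∂z/∂N = −n_y/n_z = 0.33482.
|∇z| = √(a²+b²) = 0.51465, so dip δ = arctan(0.51465) = 27.23°.
True thickness = vertical thickness × cos δ = 45 × cos 27.23° = 40.0 m.

40.0 m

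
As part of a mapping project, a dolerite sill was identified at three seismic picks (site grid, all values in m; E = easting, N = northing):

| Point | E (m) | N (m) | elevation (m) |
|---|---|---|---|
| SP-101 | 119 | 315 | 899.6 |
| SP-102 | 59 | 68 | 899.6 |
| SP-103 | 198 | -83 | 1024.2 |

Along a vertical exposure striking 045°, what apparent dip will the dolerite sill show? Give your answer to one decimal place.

Let the plane be z = a·E + b·N + c.
SP-102−SP-101: −60a − 247b = 0;  SP-103−SP-101: 79a − 398b = 124.6.
Solving gives a = 0.70924, b = −0.17229.
Unit vector along 045° is (sin 45°, cos 45°) = (0.7071, 0.7071).
Slope in that direction = a·(0.7071) + b·(0.7071) = 0.37969.
Apparent dip = arctan|0.37969| = 20.8° (true dip is 36.1°, so apparent ≤ true as expected).

20.8°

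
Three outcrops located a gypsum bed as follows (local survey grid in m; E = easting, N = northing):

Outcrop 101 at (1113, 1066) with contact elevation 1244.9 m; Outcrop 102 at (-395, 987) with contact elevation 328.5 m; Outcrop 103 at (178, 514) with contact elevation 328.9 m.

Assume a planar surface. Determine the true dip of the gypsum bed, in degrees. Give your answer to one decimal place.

Two edge vectors: Outcrop 101→Outcrop 102 = (-1508, -79, -916.4), Outcrop 101→Outcrop 103 = (-935, -552, -916).
Normal n = (Outcrop 101→Outcrop 102) × (Outcrop 101→Outcrop 103) = (-433488.8, -524494, 758551).
So ∂z/∂E = −n_x/n_z = 0.57147 and ∂z/∂N = −n_y/n_z = 0.69144.
Gradient magnitude |∇z| = √(a² + b²) = √(0.32658 + 0.47809) = 0.89703.
True dip = arctan(0.89703) = 41.9°, dipping toward SW (azimuth ≈ 220°).

41.9°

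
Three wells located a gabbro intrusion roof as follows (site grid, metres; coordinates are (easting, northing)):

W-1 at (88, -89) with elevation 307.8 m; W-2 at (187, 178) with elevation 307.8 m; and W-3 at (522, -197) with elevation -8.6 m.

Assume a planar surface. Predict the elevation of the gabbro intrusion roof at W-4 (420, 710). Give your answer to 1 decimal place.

Let the plane be z = a·E + b·N + c.
W-2−W-1: 99a + 267b = 0;  W-3−W-1: 434a − 108b = −316.4.
Solving gives a = −0.66745, b = 0.24748.
Then c = 307.8 − a·88 − b·-89 = 388.56.
At (420, 710): z = −280.3 + 175.7 + 388.56 = 283.9 m.

283.9 m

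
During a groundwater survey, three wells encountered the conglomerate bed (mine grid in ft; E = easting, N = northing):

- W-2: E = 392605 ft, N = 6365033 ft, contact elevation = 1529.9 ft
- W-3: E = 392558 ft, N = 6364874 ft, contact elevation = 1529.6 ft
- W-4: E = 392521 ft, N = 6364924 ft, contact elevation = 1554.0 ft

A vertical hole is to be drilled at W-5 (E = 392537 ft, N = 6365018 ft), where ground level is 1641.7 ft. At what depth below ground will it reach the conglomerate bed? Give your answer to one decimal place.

Two edge vectors: W-2→W-3 = (-47, -159, -0.3), W-2→W-4 = (-84, -109, 24.1).
Normal n = (W-2→W-3) × (W-2→W-4) = (-3864.6, 1157.9, -8233).
So ∂z/∂E = −n_x/n_z = −0.469403620 and ∂z/∂N = −n_y/n_z = 0.140641322.
Intercept c from W-2: 1529.9 + 184290.21 − 895186.65 = −709366.54.
At (392537, 6365018): z_contact = −184258.29 + 895184.54 − 709366.54 = 1559.71 ft.
Depth below ground = 1641.7 − 1559.71 = 82.0 ft.

82.0 ft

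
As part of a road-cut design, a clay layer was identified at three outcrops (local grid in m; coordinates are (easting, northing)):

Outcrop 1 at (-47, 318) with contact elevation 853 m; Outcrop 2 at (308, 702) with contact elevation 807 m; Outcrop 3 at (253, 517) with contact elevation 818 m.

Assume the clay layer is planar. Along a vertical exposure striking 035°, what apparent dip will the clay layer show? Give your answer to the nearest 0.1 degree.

Let the plane be z = a·E + b·N + c.
Outcrop 2−Outcrop 1: 355a + 384b = −46;  Outcrop 3−Outcrop 1: 300a + 199b = −35.
Solving gives a = −0.09620, b = −0.03086.
Unit vector along 035° is (sin 35°, cos 35°) = (0.5736, 0.8192).
Slope in that direction = a·(0.5736) + b·(0.8192) = −0.08046.
Apparent dip = arctan|0.08046| = 4.6° (true dip is 5.8°, so apparent ≤ true as expected).

4.6°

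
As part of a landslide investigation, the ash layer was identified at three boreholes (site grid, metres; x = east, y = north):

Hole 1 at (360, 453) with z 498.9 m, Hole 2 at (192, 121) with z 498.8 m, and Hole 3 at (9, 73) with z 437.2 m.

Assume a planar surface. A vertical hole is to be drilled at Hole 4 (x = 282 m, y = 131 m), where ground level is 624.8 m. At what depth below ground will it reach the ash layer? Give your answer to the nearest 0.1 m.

Two edge vectors: Hole 1→Hole 2 = (-168, -332, -0.1), Hole 1→Hole 3 = (-351, -380, -61.7).
Normal n = (Hole 1→Hole 2) × (Hole 1→Hole 3) = (20446.4, -10330.5, -52692).
So ∂z/∂x = −n_x/n_z = 0.38804 and ∂z/∂y = −n_y/n_z = −0.19605.
Intercept c from Hole 1: 498.9 − 139.69 + 88.81 = 448.02.
At (282, 131): z_contact = 109.43 − 25.68 + 448.02 = 531.76 m.
Depth below ground = 624.8 − 531.76 = 93.0 m.

93.0 m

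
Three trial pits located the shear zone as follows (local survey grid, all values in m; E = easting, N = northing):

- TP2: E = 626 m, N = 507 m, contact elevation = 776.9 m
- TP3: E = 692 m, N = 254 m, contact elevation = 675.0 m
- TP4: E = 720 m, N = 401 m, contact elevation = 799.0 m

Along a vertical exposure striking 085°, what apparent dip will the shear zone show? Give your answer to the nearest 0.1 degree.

Let the plane be z = a·E + b·N + c.
TP3−TP2: 66a − 253b = −101.9;  TP4−TP2: 94a − 106b = 22.1.
Solving gives a = 0.97657, b = 0.65752.
Unit vector along 085° is (sin 85°, cos 85°) = (0.9962, 0.0872).
Slope in that direction = a·(0.9962) + b·(0.0872) = 1.03016.
Apparent dip = arctan|1.03016| = 45.9° (true dip is 49.7°, so apparent ≤ true as expected).

45.9°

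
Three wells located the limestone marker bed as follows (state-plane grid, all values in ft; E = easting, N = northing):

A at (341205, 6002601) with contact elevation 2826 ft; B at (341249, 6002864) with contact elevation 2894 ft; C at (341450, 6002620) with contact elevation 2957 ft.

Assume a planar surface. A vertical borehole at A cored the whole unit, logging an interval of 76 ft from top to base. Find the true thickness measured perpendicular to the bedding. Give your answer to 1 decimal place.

Two edge vectors: A→B = (44, 263, 68), A→C = (245, 19, 131).
Normal n = (A→B) × (A→C) = (33161, 10896, -63599).
So ∂z/∂E = −n_x/n_z = 0.52141 and ∂z/∂N = −n_y/n_z = 0.17132.
|∇z| = √(a²+b²) = 0.54883, so dip δ = arctan(0.54883) = 28.76°.
True thickness = vertical thickness × cos δ = 76 × cos 28.76° = 66.6 ft.

66.6 ft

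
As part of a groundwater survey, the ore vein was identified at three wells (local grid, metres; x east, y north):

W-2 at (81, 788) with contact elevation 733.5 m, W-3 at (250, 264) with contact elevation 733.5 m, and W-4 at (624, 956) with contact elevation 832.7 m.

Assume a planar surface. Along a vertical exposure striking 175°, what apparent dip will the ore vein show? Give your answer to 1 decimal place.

2.2°

Let the plane be z = a·x + b·y + c.
W-3−W-2: 169a − 524b = 0;  W-4−W-2: 543a + 168b = 99.2.
Solving gives a = 0.16611, b = 0.05357.
Unit vector along 175° is (sin 175°, cos 175°) = (0.0872, -0.9962).
Slope in that direction = a·(0.0872) + b·(-0.9962) = −0.03889.
Apparent dip = arctan|0.03889| = 2.2° (true dip is 9.9°, so apparent ≤ true as expected).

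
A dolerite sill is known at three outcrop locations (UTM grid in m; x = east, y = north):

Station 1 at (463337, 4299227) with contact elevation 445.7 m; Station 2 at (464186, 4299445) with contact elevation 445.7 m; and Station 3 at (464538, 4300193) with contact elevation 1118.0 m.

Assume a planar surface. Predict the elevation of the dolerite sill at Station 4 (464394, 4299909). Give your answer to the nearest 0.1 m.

865.5 m

Let the plane be z = a·x + b·y + c.
Station 2−Station 1: 849a + 218b = 0;  Station 3−Station 1: 1201a + 966b = 672.3.
Solving gives a = −0.262506179, b = 1.022329111.
Then c = 445.7 − a·463337 − b·4299227 = −4273150.39.
At (464394, 4299909): z = −121906.3 + 4395922.1 − 4273150.39 = 865.5 m.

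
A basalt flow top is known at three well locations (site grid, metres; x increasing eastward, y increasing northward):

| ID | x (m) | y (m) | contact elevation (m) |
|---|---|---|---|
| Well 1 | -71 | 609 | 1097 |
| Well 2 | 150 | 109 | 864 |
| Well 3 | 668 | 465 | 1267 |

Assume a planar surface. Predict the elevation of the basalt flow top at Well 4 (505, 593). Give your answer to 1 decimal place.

Let the plane be z = a·x + b·y + c.
Well 2−Well 1: 221a − 500b = −233;  Well 3−Well 1: 739a − 144b = 170.
Solving gives a = 0.35108, b = 0.62118.
Then c = 1097 − a·-71 − b·609 = 743.63.
At (505, 593): z = 177.3 + 368.4 + 743.63 = 1289.3 m.

1289.3 m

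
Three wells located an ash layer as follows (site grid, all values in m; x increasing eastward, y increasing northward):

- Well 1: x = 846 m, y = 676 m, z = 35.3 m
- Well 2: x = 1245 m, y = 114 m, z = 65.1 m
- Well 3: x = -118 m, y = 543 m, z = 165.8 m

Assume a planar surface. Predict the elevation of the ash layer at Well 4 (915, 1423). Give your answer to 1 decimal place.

Let the plane be z = a·x + b·y + c.
Well 2−Well 1: 399a − 562b = 29.8;  Well 3−Well 1: −964a − 133b = 130.5.
Solving gives a = −0.116633, b = −0.135830.
Then c = 35.3 − a·846 − b·676 = 225.79.
At (915, 1423): z = −106.7 − 193.3 + 225.79 = -74.2 m.

-74.2 m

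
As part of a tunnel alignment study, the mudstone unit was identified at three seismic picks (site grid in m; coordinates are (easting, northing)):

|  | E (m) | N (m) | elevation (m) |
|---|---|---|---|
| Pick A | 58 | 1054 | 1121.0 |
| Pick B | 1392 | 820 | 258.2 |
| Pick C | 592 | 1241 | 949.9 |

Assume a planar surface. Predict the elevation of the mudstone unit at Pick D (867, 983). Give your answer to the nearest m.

Two edge vectors: Pick A→Pick B = (1334, -234, -862.8), Pick A→Pick C = (534, 187, -171.1).
Normal n = (Pick A→Pick B) × (Pick A→Pick C) = (201381, -232487.8, 374414).
So ∂z/∂E = −n_x/n_z = −0.53786 and ∂z/∂N = −n_y/n_z = 0.62094.
Intercept c from Pick A: 1121 + 31.20 − 654.47 = 497.73.
At (867, 983): z = −466.3 + 610.4 + 497.73 = 641.8 m.

642 m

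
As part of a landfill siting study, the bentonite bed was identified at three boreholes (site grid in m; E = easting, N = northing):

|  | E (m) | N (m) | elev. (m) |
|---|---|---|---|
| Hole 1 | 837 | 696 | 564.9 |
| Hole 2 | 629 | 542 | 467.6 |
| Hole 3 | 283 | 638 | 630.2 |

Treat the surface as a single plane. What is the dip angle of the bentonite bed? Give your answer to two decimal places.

43.41°

Two edge vectors: Hole 1→Hole 2 = (-208, -154, -97.3), Hole 1→Hole 3 = (-554, -58, 65.3).
Normal n = (Hole 1→Hole 2) × (Hole 1→Hole 3) = (-15699.6, 67486.6, -73252).
So ∂z/∂E = −n_x/n_z = −0.21432 and ∂z/∂N = −n_y/n_z = 0.92129.
Gradient magnitude |∇z| = √(a² + b²) = √(0.04593 + 0.84878) = 0.94589.
True dip = arctan(0.94589) = 43.41°, dipping toward SSE (azimuth ≈ 167°).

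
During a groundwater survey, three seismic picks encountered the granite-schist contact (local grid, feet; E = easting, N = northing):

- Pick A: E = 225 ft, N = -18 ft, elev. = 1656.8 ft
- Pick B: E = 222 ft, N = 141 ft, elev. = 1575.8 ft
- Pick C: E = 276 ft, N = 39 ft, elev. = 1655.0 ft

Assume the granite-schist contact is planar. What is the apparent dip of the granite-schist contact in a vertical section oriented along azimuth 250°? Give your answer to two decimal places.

Two edge vectors: Pick A→Pick B = (-3, 159, -81), Pick A→Pick C = (51, 57, -1.8).
Normal n = (Pick A→Pick B) × (Pick A→Pick C) = (4330.8, -4136.4, -8280).
So ∂z/∂E = −n_x/n_z = 0.52304 and ∂z/∂N = −n_y/n_z = −0.49957.
Unit vector along 250° is (sin 250°, cos 250°) = (-0.9397, -0.3420).
Slope in that direction = a·(-0.9397) + b·(-0.3420) = −0.32064.
Apparent dip = arctan|0.32064| = 17.78° (true dip is 35.9°, so apparent ≤ true as expected).

17.78°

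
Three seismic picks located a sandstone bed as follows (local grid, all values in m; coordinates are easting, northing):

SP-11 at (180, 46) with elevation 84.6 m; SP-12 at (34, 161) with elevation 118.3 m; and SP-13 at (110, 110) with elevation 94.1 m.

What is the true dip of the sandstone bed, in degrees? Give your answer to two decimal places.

Let the plane be z = a·easting + b·northing + c.
SP-12−SP-11: −146a + 115b = 33.7;  SP-13−SP-11: −70a + 64b = 9.5.
Solving gives a = −0.82249, b = −0.75116.
Gradient magnitude |∇z| = √(a² + b²) = √(0.67649 + 0.56424) = 1.11388.
True dip = arctan(1.11388) = 48.08°, dipping toward NE (azimuth ≈ 048°).

48.08°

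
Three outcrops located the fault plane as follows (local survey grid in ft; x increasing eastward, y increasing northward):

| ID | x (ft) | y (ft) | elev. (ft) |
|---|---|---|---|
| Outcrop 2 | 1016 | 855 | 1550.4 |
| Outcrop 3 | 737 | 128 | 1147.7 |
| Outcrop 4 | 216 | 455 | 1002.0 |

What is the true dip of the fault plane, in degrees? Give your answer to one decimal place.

Two edge vectors: Outcrop 2→Outcrop 3 = (-279, -727, -402.7), Outcrop 2→Outcrop 4 = (-800, -400, -548.4).
Normal n = (Outcrop 2→Outcrop 3) × (Outcrop 2→Outcrop 4) = (237606.8, 169156.4, -470000).
So ∂z/∂x = −n_x/n_z = 0.50555 and ∂z/∂y = −n_y/n_z = 0.35991.
Gradient magnitude |∇z| = √(a² + b²) = √(0.25558 + 0.12953) = 0.62057.
True dip = arctan(0.62057) = 31.8°, dipping toward SW (azimuth ≈ 235°).

31.8°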